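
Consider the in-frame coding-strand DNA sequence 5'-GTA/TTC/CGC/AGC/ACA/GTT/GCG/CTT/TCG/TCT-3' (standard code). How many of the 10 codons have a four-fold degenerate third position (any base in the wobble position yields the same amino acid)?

8

Codon 1 GTA (Val): third position 4-fold.
Codon 2 TTC (Phe): third position 2-fold.
Codon 3 CGC (Arg): third position 4-fold.
Codon 4 AGC (Ser): third position 2-fold.
Codon 5 ACA (Thr): third position 4-fold.
Codon 6 GTT (Val): third position 4-fold.
Codon 7 GCG (Ala): third position 4-fold.
Codon 8 CTT (Leu): third position 4-fold.
Codon 9 TCG (Ser): third position 4-fold.
Codon 10 TCT (Ser): third position 4-fold.
Four-fold degenerate third positions: 8.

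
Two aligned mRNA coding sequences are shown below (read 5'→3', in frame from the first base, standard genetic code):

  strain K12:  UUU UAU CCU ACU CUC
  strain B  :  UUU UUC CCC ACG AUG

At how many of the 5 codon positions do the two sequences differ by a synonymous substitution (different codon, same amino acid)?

2

Codon 1: UUU Phe / UUU Phe — identical.
Codon 2: UAU Tyr / UUC Phe — nonsynonymous.
Codon 3: CCU Pro / CCC Pro — synonymous.
Codon 4: ACU Thr / ACG Thr — synonymous.
Codon 5: CUC Leu / AUG Met — nonsynonymous.
Synonymous differences: 2.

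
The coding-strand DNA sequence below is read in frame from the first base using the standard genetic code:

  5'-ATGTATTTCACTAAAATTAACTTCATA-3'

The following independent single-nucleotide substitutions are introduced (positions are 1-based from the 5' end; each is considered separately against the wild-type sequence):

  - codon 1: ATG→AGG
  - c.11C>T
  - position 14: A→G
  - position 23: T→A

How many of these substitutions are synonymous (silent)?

Codon 1: ATG (Met) → AGG (Arg) — missense.
Codon 4: ACT (Thr) → ATT (Ile) — missense.
Codon 5: AAA (Lys) → AGA (Arg) — missense.
Codon 8: TTC (Phe) → TAC (Tyr) — missense.
Synonymous: 0 of 4.

0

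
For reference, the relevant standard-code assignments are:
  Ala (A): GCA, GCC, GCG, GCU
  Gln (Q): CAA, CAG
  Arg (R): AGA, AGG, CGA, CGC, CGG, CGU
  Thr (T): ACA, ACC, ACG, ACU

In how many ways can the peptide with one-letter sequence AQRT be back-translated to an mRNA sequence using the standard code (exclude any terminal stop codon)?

192

Ala: 4 codons.
Gln: 2 codons.
Arg: 6 codons.
Thr: 4 codons.
4 × 2 × 6 × 4 = 192.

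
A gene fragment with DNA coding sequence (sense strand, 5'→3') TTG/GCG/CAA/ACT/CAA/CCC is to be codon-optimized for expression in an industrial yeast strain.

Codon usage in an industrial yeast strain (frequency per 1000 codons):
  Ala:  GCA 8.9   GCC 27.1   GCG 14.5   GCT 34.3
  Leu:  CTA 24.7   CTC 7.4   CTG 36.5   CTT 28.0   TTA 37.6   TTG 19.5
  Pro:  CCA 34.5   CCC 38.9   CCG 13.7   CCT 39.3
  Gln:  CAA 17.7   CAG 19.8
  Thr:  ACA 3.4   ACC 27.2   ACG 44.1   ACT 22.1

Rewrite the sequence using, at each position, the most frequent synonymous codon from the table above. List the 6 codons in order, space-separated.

Codon 1 (Leu): best is TTA at 37.6.
Codon 2 (Ala): best is GCT at 34.3.
Codon 3 (Gln): best is CAG at 19.8.
Codon 4 (Thr): best is ACG at 44.1.
Codon 5 (Gln): best is CAG at 19.8.
Codon 6 (Pro): best is CCT at 39.3.

TTA GCT CAG ACG CAG CCT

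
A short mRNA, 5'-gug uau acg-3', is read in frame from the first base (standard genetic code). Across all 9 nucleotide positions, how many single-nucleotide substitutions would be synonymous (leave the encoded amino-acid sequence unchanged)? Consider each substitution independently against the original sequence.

Codon 1 (GUG, Val): 3 synonymous substitutions.
Codon 2 (UAU, Tyr): 1 synonymous substitution.
Codon 3 (ACG, Thr): 3 synonymous substitutions.
Total: 3 + 1 + 3 = 7.

7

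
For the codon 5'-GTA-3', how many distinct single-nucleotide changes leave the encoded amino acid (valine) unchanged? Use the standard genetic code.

3

Position 1: none → 0 synonymous.
Position 2: none → 0 synonymous.
Position 3: GTT, GTC, GTG → 3 synonymous.
Total: 0 + 0 + 3 = 3.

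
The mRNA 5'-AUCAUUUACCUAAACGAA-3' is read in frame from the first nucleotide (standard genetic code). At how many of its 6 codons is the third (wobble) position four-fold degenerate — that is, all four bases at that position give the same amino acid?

1

Codon 1 AUC (Ile): third position 3-fold.
Codon 2 AUU (Ile): third position 3-fold.
Codon 3 UAC (Tyr): third position 2-fold.
Codon 4 CUA (Leu): third position 4-fold.
Codon 5 AAC (Asn): third position 2-fold.
Codon 6 GAA (Glu): third position 2-fold.
Four-fold degenerate third positions: 1.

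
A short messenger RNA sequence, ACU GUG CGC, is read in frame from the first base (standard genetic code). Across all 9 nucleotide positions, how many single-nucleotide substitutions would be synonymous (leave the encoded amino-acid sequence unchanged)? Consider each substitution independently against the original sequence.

9

Codon 1 (ACU, Thr): 3 synonymous substitutions.
Codon 2 (GUG, Val): 3 synonymous substitutions.
Codon 3 (CGC, Arg): 3 synonymous substitutions.
Total: 3 + 3 + 3 = 9.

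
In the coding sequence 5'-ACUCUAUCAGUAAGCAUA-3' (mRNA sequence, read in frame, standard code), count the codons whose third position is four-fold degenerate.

4

Codon 1 ACU (Thr): third position 4-fold.
Codon 2 CUA (Leu): third position 4-fold.
Codon 3 UCA (Ser): third position 4-fold.
Codon 4 GUA (Val): third position 4-fold.
Codon 5 AGC (Ser): third position 2-fold.
Codon 6 AUA (Ile): third position 3-fold.
Four-fold degenerate third positions: 4.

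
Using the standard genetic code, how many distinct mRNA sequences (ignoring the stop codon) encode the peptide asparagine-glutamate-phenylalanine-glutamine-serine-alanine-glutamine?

Asn: 2 codons.
Glu: 2 codons.
Phe: 2 codons.
Gln: 2 codons.
Ser: 6 codons.
Ala: 4 codons.
Gln: 2 codons.
2 × 2 × 2 × 2 × 6 × 4 × 2 = 768.

768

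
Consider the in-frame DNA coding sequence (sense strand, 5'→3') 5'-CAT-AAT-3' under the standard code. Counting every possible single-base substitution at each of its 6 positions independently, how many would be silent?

Codon 1 (CAT, His): 1 synonymous substitution.
Codon 2 (AAT, Asn): 1 synonymous substitution.
Total: 1 + 1 = 2.

2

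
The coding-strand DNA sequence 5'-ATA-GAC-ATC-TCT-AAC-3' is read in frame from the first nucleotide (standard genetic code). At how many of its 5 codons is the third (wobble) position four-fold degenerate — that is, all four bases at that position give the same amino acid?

Codon 1 ATA (Ile): third position 3-fold.
Codon 2 GAC (Asp): third position 2-fold.
Codon 3 ATC (Ile): third position 3-fold.
Codon 4 TCT (Ser): third position 4-fold.
Codon 5 AAC (Asn): third position 2-fold.
Four-fold degenerate third positions: 1.

1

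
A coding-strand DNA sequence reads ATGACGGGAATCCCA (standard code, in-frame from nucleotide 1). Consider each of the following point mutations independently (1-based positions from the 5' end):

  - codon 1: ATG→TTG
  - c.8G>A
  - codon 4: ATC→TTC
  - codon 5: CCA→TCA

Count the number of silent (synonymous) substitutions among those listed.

0

Codon 1: ATG (Met) → TTG (Leu) — missense.
Codon 3: GGA (Gly) → GAA (Glu) — missense.
Codon 4: ATC (Ile) → TTC (Phe) — missense.
Codon 5: CCA (Pro) → TCA (Ser) — missense.
Synonymous: 0 of 4.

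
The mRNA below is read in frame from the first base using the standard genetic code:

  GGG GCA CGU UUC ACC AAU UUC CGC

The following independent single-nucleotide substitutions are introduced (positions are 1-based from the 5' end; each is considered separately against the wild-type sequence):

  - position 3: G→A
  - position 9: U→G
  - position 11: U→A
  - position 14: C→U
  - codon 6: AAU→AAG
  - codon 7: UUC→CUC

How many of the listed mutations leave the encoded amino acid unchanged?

Codon 1: GGG (Gly) → GGA (Gly) — synonymous.
Codon 3: CGU (Arg) → CGG (Arg) — synonymous.
Codon 4: UUC (Phe) → UAC (Tyr) — missense.
Codon 5: ACC (Thr) → AUC (Ile) — missense.
Codon 6: AAU (Asn) → AAG (Lys) — missense.
Codon 7: UUC (Phe) → CUC (Leu) — missense.
Synonymous: 2 of 6.

2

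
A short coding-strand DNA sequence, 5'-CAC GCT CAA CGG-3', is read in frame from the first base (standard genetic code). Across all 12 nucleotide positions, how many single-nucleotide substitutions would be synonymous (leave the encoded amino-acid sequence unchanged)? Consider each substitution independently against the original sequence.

9

Codon 1 (CAC, His): 1 synonymous substitution.
Codon 2 (GCT, Ala): 3 synonymous substitutions.
Codon 3 (CAA, Gln): 1 synonymous substitution.
Codon 4 (CGG, Arg): 4 synonymous substitutions.
Total: 1 + 3 + 1 + 4 = 9.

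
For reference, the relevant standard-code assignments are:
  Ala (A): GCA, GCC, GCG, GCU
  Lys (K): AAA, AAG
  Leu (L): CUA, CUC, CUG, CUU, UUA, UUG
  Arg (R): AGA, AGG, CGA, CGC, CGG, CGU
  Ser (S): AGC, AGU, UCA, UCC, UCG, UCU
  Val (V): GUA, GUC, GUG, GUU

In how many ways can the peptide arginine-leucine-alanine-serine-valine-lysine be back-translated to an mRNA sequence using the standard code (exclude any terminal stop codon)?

Arg: 6 codons.
Leu: 6 codons.
Ala: 4 codons.
Ser: 6 codons.
Val: 4 codons.
Lys: 2 codons.
6 × 6 × 4 × 6 × 4 × 2 = 6912.

6912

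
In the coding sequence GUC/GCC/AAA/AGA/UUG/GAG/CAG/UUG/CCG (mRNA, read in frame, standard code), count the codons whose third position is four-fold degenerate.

3

Codon 1 GUC (Val): third position 4-fold.
Codon 2 GCC (Ala): third position 4-fold.
Codon 3 AAA (Lys): third position 2-fold.
Codon 4 AGA (Arg): third position 2-fold.
Codon 5 UUG (Leu): third position 2-fold.
Codon 6 GAG (Glu): third position 2-fold.
Codon 7 CAG (Gln): third position 2-fold.
Codon 8 UUG (Leu): third position 2-fold.
Codon 9 CCG (Pro): third position 4-fold.
Four-fold degenerate third positions: 3.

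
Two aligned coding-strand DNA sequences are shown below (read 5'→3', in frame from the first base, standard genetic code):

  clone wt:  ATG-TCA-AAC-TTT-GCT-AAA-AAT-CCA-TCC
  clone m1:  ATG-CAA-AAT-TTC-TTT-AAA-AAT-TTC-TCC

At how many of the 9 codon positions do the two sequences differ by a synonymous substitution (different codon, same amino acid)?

Codon 1: ATG Met / ATG Met — identical.
Codon 2: TCA Ser / CAA Gln — nonsynonymous.
Codon 3: AAC Asn / AAT Asn — synonymous.
Codon 4: TTT Phe / TTC Phe — synonymous.
Codon 5: GCT Ala / TTT Phe — nonsynonymous.
Codon 6: AAA Lys / AAA Lys — identical.
Codon 7: AAT Asn / AAT Asn — identical.
Codon 8: CCA Pro / TTC Phe — nonsynonymous.
Codon 9: TCC Ser / TCC Ser — identical.
Synonymous differences: 2.

2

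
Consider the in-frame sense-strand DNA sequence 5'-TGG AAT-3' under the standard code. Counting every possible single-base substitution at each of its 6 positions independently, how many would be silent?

Codon 1 (TGG, Trp): 0 synonymous substitutions.
Codon 2 (AAT, Asn): 1 synonymous substitution.
Total: 0 + 1 = 1.

1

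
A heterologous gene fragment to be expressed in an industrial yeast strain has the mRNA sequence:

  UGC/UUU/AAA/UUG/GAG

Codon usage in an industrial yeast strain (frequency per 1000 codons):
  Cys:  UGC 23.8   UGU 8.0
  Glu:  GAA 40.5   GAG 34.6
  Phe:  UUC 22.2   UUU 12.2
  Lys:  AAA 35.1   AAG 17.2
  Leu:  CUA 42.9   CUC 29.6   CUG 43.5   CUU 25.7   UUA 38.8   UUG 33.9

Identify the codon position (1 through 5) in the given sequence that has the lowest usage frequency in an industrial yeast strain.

2

Codon 1 UGC (Cys): 23.8 per 1000.
Codon 2 UUU (Phe): 12.2 per 1000.
Codon 3 AAA (Lys): 35.1 per 1000.
Codon 4 UUG (Leu): 33.9 per 1000.
Codon 5 GAG (Glu): 34.6 per 1000.
Lowest frequency is 12.2 at codon 2.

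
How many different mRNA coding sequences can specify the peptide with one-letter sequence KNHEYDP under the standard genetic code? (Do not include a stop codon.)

Lys: 2 codons.
Asn: 2 codons.
His: 2 codons.
Glu: 2 codons.
Tyr: 2 codons.
Asp: 2 codons.
Pro: 4 codons.
2 × 2 × 2 × 2 × 2 × 2 × 4 = 256.

256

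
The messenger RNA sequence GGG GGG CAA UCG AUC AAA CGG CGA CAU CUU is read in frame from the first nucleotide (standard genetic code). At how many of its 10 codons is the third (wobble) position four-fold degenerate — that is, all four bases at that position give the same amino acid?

Codon 1 GGG (Gly): third position 4-fold.
Codon 2 GGG (Gly): third position 4-fold.
Codon 3 CAA (Gln): third position 2-fold.
Codon 4 UCG (Ser): third position 4-fold.
Codon 5 AUC (Ile): third position 3-fold.
Codon 6 AAA (Lys): third position 2-fold.
Codon 7 CGG (Arg): third position 4-fold.
Codon 8 CGA (Arg): third position 4-fold.
Codon 9 CAU (His): third position 2-fold.
Codon 10 CUU (Leu): third position 4-fold.
Four-fold degenerate third positions: 6.

6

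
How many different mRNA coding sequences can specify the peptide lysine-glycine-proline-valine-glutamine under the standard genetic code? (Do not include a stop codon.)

Lys: 2 codons.
Gly: 4 codons.
Pro: 4 codons.
Val: 4 codons.
Gln: 2 codons.
2 × 4 × 4 × 4 × 2 = 256.

256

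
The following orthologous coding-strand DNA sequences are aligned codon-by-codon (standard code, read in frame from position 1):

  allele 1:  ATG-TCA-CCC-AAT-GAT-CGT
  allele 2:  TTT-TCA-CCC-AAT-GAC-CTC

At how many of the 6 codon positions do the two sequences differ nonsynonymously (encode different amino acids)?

Codon 1: ATG Met / TTT Phe — nonsynonymous.
Codon 2: TCA Ser / TCA Ser — identical.
Codon 3: CCC Pro / CCC Pro — identical.
Codon 4: AAT Asn / AAT Asn — identical.
Codon 5: GAT Asp / GAC Asp — synonymous.
Codon 6: CGT Arg / CTC Leu — nonsynonymous.
Nonsynonymous differences: 2.

2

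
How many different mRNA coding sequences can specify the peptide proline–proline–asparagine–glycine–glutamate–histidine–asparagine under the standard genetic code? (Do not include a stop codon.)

Pro: 4 codons.
Pro: 4 codons.
Asn: 2 codons.
Gly: 4 codons.
Glu: 2 codons.
His: 2 codons.
Asn: 2 codons.
4 × 4 × 2 × 4 × 2 × 2 × 2 = 1024.

1024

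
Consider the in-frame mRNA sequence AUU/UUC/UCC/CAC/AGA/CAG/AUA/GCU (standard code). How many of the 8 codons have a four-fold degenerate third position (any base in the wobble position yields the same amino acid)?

2

Codon 1 AUU (Ile): third position 3-fold.
Codon 2 UUC (Phe): third position 2-fold.
Codon 3 UCC (Ser): third position 4-fold.
Codon 4 CAC (His): third position 2-fold.
Codon 5 AGA (Arg): third position 2-fold.
Codon 6 CAG (Gln): third position 2-fold.
Codon 7 AUA (Ile): third position 3-fold.
Codon 8 GCU (Ala): third position 4-fold.
Four-fold degenerate third positions: 2.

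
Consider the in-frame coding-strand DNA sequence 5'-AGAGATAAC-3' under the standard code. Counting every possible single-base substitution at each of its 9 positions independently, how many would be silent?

Codon 1 (AGA, Arg): 2 synonymous substitutions.
Codon 2 (GAT, Asp): 1 synonymous substitution.
Codon 3 (AAC, Asn): 1 synonymous substitution.
Total: 2 + 1 + 1 = 4.

4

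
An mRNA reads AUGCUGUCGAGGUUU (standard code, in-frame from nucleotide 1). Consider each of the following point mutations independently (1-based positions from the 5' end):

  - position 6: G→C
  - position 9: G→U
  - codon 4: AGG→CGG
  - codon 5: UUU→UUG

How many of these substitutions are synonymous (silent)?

Codon 2: CUG (Leu) → CUC (Leu) — synonymous.
Codon 3: UCG (Ser) → UCU (Ser) — synonymous.
Codon 4: AGG (Arg) → CGG (Arg) — synonymous.
Codon 5: UUU (Phe) → UUG (Leu) — missense.
Synonymous: 3 of 4.

3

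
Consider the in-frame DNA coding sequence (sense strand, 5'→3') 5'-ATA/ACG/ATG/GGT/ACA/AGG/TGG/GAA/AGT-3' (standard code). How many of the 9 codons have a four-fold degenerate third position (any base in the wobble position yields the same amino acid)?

3

Codon 1 ATA (Ile): third position 3-fold.
Codon 2 ACG (Thr): third position 4-fold.
Codon 3 ATG (Met): third position 1-fold.
Codon 4 GGT (Gly): third position 4-fold.
Codon 5 ACA (Thr): third position 4-fold.
Codon 6 AGG (Arg): third position 2-fold.
Codon 7 TGG (Trp): third position 1-fold.
Codon 8 GAA (Glu): third position 2-fold.
Codon 9 AGT (Ser): third position 2-fold.
Four-fold degenerate third positions: 3.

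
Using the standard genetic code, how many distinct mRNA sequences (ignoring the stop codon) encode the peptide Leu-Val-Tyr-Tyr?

96

Leu: 6 codons.
Val: 4 codons.
Tyr: 2 codons.
Tyr: 2 codons.
6 × 4 × 2 × 2 = 96.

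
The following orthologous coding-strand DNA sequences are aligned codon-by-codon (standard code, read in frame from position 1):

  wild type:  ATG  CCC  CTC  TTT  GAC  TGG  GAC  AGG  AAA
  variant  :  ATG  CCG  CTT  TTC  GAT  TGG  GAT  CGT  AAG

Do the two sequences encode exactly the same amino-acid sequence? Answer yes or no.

yes

Codon 1: ATG Met / ATG Met — identical.
Codon 2: CCC Pro / CCG Pro — synonymous.
Codon 3: CTC Leu / CTT Leu — synonymous.
Codon 4: TTT Phe / TTC Phe — synonymous.
Codon 5: GAC Asp / GAT Asp — synonymous.
Codon 6: TGG Trp / TGG Trp — identical.
Codon 7: GAC Asp / GAT Asp — synonymous.
Codon 8: AGG Arg / CGT Arg — synonymous.
Codon 9: AAA Lys / AAG Lys — synonymous.
Nonsynonymous differences: 0 → same protein.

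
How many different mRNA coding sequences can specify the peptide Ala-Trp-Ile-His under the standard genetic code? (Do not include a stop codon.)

Ala: 4 codons.
Trp: 1 codon.
Ile: 3 codons.
His: 2 codons.
4 × 1 × 3 × 2 = 24.

24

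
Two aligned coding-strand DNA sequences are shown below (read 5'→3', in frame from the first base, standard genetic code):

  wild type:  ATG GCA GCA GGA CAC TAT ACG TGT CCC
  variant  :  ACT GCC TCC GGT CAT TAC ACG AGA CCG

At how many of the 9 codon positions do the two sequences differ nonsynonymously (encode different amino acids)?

3

Codon 1: ATG Met / ACT Thr — nonsynonymous.
Codon 2: GCA Ala / GCC Ala — synonymous.
Codon 3: GCA Ala / TCC Ser — nonsynonymous.
Codon 4: GGA Gly / GGT Gly — synonymous.
Codon 5: CAC His / CAT His — synonymous.
Codon 6: TAT Tyr / TAC Tyr — synonymous.
Codon 7: ACG Thr / ACG Thr — identical.
Codon 8: TGT Cys / AGA Arg — nonsynonymous.
Codon 9: CCC Pro / CCG Pro — synonymous.
Nonsynonymous differences: 3.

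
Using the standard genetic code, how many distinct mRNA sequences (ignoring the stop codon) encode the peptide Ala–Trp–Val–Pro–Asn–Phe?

Ala: 4 codons.
Trp: 1 codon.
Val: 4 codons.
Pro: 4 codons.
Asn: 2 codons.
Phe: 2 codons.
4 × 1 × 4 × 4 × 2 × 2 = 256.

256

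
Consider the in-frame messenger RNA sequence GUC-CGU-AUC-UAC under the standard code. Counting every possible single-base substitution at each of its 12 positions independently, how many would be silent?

9

Codon 1 (GUC, Val): 3 synonymous substitutions.
Codon 2 (CGU, Arg): 3 synonymous substitutions.
Codon 3 (AUC, Ile): 2 synonymous substitutions.
Codon 4 (UAC, Tyr): 1 synonymous substitution.
Total: 3 + 3 + 2 + 1 = 9.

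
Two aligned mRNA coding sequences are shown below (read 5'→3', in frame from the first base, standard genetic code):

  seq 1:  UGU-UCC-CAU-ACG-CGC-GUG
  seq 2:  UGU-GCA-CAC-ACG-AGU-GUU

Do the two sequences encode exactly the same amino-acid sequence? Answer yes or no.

no

Codon 1: UGU Cys / UGU Cys — identical.
Codon 2: UCC Ser / GCA Ala — nonsynonymous.
Codon 3: CAU His / CAC His — synonymous.
Codon 4: ACG Thr / ACG Thr — identical.
Codon 5: CGC Arg / AGU Ser — nonsynonymous.
Codon 6: GUG Val / GUU Val — synonymous.
Nonsynonymous differences: 2 → different protein.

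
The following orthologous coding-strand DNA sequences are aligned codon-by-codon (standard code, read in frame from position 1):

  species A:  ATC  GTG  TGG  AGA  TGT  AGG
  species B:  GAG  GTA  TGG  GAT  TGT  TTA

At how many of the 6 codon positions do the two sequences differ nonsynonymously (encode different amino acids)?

Codon 1: ATC Ile / GAG Glu — nonsynonymous.
Codon 2: GTG Val / GTA Val — synonymous.
Codon 3: TGG Trp / TGG Trp — identical.
Codon 4: AGA Arg / GAT Asp — nonsynonymous.
Codon 5: TGT Cys / TGT Cys — identical.
Codon 6: AGG Arg / TTA Leu — nonsynonymous.
Nonsynonymous differences: 3.

3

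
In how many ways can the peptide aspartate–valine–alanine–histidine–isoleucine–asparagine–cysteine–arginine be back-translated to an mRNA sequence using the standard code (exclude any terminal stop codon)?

4608

Asp: 2 codons.
Val: 4 codons.
Ala: 4 codons.
His: 2 codons.
Ile: 3 codons.
Asn: 2 codons.
Cys: 2 codons.
Arg: 6 codons.
2 × 4 × 4 × 2 × 3 × 2 × 2 × 6 = 4608.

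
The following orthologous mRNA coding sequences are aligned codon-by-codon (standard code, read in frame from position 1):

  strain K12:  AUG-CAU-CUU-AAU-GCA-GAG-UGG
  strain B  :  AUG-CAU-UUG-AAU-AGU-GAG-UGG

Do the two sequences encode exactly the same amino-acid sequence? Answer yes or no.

no

Codon 1: AUG Met / AUG Met — identical.
Codon 2: CAU His / CAU His — identical.
Codon 3: CUU Leu / UUG Leu — synonymous.
Codon 4: AAU Asn / AAU Asn — identical.
Codon 5: GCA Ala / AGU Ser — nonsynonymous.
Codon 6: GAG Glu / GAG Glu — identical.
Codon 7: UGG Trp / UGG Trp — identical.
Nonsynonymous differences: 1 → different protein.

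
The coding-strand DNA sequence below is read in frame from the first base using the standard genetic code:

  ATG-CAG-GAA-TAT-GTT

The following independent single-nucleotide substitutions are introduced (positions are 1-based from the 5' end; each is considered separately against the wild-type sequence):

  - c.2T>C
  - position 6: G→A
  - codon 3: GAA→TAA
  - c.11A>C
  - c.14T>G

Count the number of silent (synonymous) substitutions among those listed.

1

Codon 1: ATG (Met) → ACG (Thr) — missense.
Codon 2: CAG (Gln) → CAA (Gln) — synonymous.
Codon 3: GAA (Glu) → TAA (Stop) — nonsense.
Codon 4: TAT (Tyr) → TCT (Ser) — missense.
Codon 5: GTT (Val) → GGT (Gly) — missense.
Synonymous: 1 of 5.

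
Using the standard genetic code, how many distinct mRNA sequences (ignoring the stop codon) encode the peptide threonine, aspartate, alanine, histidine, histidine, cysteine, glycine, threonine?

4096

Thr: 4 codons.
Asp: 2 codons.
Ala: 4 codons.
His: 2 codons.
His: 2 codons.
Cys: 2 codons.
Gly: 4 codons.
Thr: 4 codons.
4 × 2 × 4 × 2 × 2 × 2 × 4 × 4 = 4096.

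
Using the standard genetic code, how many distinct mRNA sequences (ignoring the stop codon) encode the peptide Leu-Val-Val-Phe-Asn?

Leu: 6 codons.
Val: 4 codons.
Val: 4 codons.
Phe: 2 codons.
Asn: 2 codons.
6 × 4 × 4 × 2 × 2 = 384.

384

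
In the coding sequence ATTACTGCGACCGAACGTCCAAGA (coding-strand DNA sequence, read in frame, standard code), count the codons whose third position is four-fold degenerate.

5

Codon 1 ATT (Ile): third position 3-fold.
Codon 2 ACT (Thr): third position 4-fold.
Codon 3 GCG (Ala): third position 4-fold.
Codon 4 ACC (Thr): third position 4-fold.
Codon 5 GAA (Glu): third position 2-fold.
Codon 6 CGT (Arg): third position 4-fold.
Codon 7 CCA (Pro): third position 4-fold.
Codon 8 AGA (Arg): third position 2-fold.
Four-fold degenerate third positions: 5.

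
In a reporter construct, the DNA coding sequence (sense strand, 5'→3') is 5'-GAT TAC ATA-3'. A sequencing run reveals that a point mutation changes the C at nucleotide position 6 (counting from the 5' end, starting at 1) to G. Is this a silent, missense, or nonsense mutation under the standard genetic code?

Position 6 falls in codon 2: TAC → Tyr.
After the substitution the codon is TAG → Stop.
The new codon is a stop codon, so this is a nonsense mutation.

nonsense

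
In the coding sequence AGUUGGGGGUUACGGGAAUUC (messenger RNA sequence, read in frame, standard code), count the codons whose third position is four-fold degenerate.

2

Codon 1 AGU (Ser): third position 2-fold.
Codon 2 UGG (Trp): third position 1-fold.
Codon 3 GGG (Gly): third position 4-fold.
Codon 4 UUA (Leu): third position 2-fold.
Codon 5 CGG (Arg): third position 4-fold.
Codon 6 GAA (Glu): third position 2-fold.
Codon 7 UUC (Phe): third position 2-fold.
Four-fold degenerate third positions: 2.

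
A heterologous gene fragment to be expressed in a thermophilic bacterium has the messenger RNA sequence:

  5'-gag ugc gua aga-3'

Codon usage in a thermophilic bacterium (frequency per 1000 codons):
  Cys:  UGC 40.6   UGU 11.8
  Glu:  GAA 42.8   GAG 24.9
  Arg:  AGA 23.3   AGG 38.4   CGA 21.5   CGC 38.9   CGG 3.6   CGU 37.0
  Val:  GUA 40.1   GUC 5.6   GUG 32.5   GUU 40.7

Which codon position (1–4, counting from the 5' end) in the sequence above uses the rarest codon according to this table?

4

Codon 1 GAG (Glu): 24.9 per 1000.
Codon 2 UGC (Cys): 40.6 per 1000.
Codon 3 GUA (Val): 40.1 per 1000.
Codon 4 AGA (Arg): 23.3 per 1000.
Lowest frequency is 23.3 at codon 4.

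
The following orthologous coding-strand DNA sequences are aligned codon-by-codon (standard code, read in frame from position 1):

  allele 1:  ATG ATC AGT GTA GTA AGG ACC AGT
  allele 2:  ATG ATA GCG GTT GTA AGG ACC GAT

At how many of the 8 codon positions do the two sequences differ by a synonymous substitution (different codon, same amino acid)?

2

Codon 1: ATG Met / ATG Met — identical.
Codon 2: ATC Ile / ATA Ile — synonymous.
Codon 3: AGT Ser / GCG Ala — nonsynonymous.
Codon 4: GTA Val / GTT Val — synonymous.
Codon 5: GTA Val / GTA Val — identical.
Codon 6: AGG Arg / AGG Arg — identical.
Codon 7: ACC Thr / ACC Thr — identical.
Codon 8: AGT Ser / GAT Asp — nonsynonymous.
Synonymous differences: 2.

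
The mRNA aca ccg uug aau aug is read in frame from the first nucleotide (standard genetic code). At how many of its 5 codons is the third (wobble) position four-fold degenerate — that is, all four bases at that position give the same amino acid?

2

Codon 1 ACA (Thr): third position 4-fold.
Codon 2 CCG (Pro): third position 4-fold.
Codon 3 UUG (Leu): third position 2-fold.
Codon 4 AAU (Asn): third position 2-fold.
Codon 5 AUG (Met): third position 1-fold.
Four-fold degenerate third positions: 2.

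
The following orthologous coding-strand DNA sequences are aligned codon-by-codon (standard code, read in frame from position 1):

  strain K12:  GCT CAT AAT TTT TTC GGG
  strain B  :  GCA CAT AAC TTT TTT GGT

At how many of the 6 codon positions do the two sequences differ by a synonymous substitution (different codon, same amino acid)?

4

Codon 1: GCT Ala / GCA Ala — synonymous.
Codon 2: CAT His / CAT His — identical.
Codon 3: AAT Asn / AAC Asn — synonymous.
Codon 4: TTT Phe / TTT Phe — identical.
Codon 5: TTC Phe / TTT Phe — synonymous.
Codon 6: GGG Gly / GGT Gly — synonymous.
Synonymous differences: 4.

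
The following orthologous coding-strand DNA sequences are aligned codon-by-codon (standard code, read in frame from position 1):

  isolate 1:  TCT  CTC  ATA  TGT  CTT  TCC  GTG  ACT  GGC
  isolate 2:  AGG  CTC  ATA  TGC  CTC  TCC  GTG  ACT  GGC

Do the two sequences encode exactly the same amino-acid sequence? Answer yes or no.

Codon 1: TCT Ser / AGG Arg — nonsynonymous.
Codon 2: CTC Leu / CTC Leu — identical.
Codon 3: ATA Ile / ATA Ile — identical.
Codon 4: TGT Cys / TGC Cys — synonymous.
Codon 5: CTT Leu / CTC Leu — synonymous.
Codon 6: TCC Ser / TCC Ser — identical.
Codon 7: GTG Val / GTG Val — identical.
Codon 8: ACT Thr / ACT Thr — identical.
Codon 9: GGC Gly / GGC Gly — identical.
Nonsynonymous differences: 1 → different protein.

no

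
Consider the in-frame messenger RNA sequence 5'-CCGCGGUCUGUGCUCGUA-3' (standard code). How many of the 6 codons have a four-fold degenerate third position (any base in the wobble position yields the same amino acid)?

6

Codon 1 CCG (Pro): third position 4-fold.
Codon 2 CGG (Arg): third position 4-fold.
Codon 3 UCU (Ser): third position 4-fold.
Codon 4 GUG (Val): third position 4-fold.
Codon 5 CUC (Leu): third position 4-fold.
Codon 6 GUA (Val): third position 4-fold.
Four-fold degenerate third positions: 6.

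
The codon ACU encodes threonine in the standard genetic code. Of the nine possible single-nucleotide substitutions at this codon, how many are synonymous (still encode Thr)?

Position 1: none → 0 synonymous.
Position 2: none → 0 synonymous.
Position 3: ACC, ACA, ACG → 3 synonymous.
Total: 0 + 0 + 3 = 3.

3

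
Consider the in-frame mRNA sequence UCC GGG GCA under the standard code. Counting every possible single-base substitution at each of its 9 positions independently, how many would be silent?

Codon 1 (UCC, Ser): 3 synonymous substitutions.
Codon 2 (GGG, Gly): 3 synonymous substitutions.
Codon 3 (GCA, Ala): 3 synonymous substitutions.
Total: 3 + 3 + 3 = 9.

9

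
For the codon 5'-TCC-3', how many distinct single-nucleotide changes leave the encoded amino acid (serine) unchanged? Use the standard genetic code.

Position 1: none → 0 synonymous.
Position 2: none → 0 synonymous.
Position 3: TCT, TCA, TCG → 3 synonymous.
Total: 0 + 0 + 3 = 3.

3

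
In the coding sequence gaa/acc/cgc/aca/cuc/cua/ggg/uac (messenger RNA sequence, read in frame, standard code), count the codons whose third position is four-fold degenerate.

6

Codon 1 GAA (Glu): third position 2-fold.
Codon 2 ACC (Thr): third position 4-fold.
Codon 3 CGC (Arg): third position 4-fold.
Codon 4 ACA (Thr): third position 4-fold.
Codon 5 CUC (Leu): third position 4-fold.
Codon 6 CUA (Leu): third position 4-fold.
Codon 7 GGG (Gly): third position 4-fold.
Codon 8 UAC (Tyr): third position 2-fold.
Four-fold degenerate third positions: 6.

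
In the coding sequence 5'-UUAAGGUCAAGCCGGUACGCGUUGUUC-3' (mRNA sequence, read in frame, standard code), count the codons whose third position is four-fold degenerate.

Codon 1 UUA (Leu): third position 2-fold.
Codon 2 AGG (Arg): third position 2-fold.
Codon 3 UCA (Ser): third position 4-fold.
Codon 4 AGC (Ser): third position 2-fold.
Codon 5 CGG (Arg): third position 4-fold.
Codon 6 UAC (Tyr): third position 2-fold.
Codon 7 GCG (Ala): third position 4-fold.
Codon 8 UUG (Leu): third position 2-fold.
Codon 9 UUC (Phe): third position 2-fold.
Four-fold degenerate third positions: 3.

3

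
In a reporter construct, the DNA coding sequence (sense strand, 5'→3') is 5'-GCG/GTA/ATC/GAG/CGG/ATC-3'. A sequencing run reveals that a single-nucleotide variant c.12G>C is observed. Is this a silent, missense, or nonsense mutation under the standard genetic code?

Position 12 falls in codon 4: GAG → Glu.
After the substitution the codon is GAC → Asp.
Glu ≠ Asp, so this is a missense mutation.

missense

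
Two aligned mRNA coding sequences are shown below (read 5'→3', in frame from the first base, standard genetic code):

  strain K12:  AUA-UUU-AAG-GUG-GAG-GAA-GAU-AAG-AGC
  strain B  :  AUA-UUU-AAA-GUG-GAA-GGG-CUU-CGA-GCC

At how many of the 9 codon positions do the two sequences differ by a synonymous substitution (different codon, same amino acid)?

2

Codon 1: AUA Ile / AUA Ile — identical.
Codon 2: UUU Phe / UUU Phe — identical.
Codon 3: AAG Lys / AAA Lys — synonymous.
Codon 4: GUG Val / GUG Val — identical.
Codon 5: GAG Glu / GAA Glu — synonymous.
Codon 6: GAA Glu / GGG Gly — nonsynonymous.
Codon 7: GAU Asp / CUU Leu — nonsynonymous.
Codon 8: AAG Lys / CGA Arg — nonsynonymous.
Codon 9: AGC Ser / GCC Ala — nonsynonymous.
Synonymous differences: 2.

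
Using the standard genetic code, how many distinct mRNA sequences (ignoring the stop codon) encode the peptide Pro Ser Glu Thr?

192

Pro: 4 codons.
Ser: 6 codons.
Glu: 2 codons.
Thr: 4 codons.
4 × 6 × 2 × 4 = 192.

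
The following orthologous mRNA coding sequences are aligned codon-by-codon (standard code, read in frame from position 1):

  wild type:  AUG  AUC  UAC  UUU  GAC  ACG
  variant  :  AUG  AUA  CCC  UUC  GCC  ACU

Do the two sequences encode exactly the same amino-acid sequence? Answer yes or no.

Codon 1: AUG Met / AUG Met — identical.
Codon 2: AUC Ile / AUA Ile — synonymous.
Codon 3: UAC Tyr / CCC Pro — nonsynonymous.
Codon 4: UUU Phe / UUC Phe — synonymous.
Codon 5: GAC Asp / GCC Ala — nonsynonymous.
Codon 6: ACG Thr / ACU Thr — synonymous.
Nonsynonymous differences: 2 → different protein.

no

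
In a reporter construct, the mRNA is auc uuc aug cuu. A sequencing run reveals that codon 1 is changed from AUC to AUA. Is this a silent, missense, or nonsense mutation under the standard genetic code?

Position 3 falls in codon 1: AUC → Ile.
After the substitution the codon is AUA → Ile.
Both encode Ile, so the change is synonymous.

silent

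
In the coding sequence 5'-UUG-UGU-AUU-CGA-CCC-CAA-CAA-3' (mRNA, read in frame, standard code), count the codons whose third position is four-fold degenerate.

2

Codon 1 UUG (Leu): third position 2-fold.
Codon 2 UGU (Cys): third position 2-fold.
Codon 3 AUU (Ile): third position 3-fold.
Codon 4 CGA (Arg): third position 4-fold.
Codon 5 CCC (Pro): third position 4-fold.
Codon 6 CAA (Gln): third position 2-fold.
Codon 7 CAA (Gln): third position 2-fold.
Four-fold degenerate third positions: 2.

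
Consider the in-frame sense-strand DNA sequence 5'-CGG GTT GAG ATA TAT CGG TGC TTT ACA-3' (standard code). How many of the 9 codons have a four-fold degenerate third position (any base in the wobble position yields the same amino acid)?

Codon 1 CGG (Arg): third position 4-fold.
Codon 2 GTT (Val): third position 4-fold.
Codon 3 GAG (Glu): third position 2-fold.
Codon 4 ATA (Ile): third position 3-fold.
Codon 5 TAT (Tyr): third position 2-fold.
Codon 6 CGG (Arg): third position 4-fold.
Codon 7 TGC (Cys): third position 2-fold.
Codon 8 TTT (Phe): third position 2-fold.
Codon 9 ACA (Thr): third position 4-fold.
Four-fold degenerate third positions: 4.

4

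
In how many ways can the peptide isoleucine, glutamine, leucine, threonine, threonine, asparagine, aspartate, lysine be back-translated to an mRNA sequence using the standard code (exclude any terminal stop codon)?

4608

Ile: 3 codons.
Gln: 2 codons.
Leu: 6 codons.
Thr: 4 codons.
Thr: 4 codons.
Asn: 2 codons.
Asp: 2 codons.
Lys: 2 codons.
3 × 2 × 6 × 4 × 4 × 2 × 2 × 2 = 4608.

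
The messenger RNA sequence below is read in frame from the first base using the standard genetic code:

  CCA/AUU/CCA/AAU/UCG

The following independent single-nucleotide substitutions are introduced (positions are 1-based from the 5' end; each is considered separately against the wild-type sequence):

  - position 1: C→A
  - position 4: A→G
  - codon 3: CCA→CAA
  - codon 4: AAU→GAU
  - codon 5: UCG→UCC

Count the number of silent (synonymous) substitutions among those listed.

Codon 1: CCA (Pro) → ACA (Thr) — missense.
Codon 2: AUU (Ile) → GUU (Val) — missense.
Codon 3: CCA (Pro) → CAA (Gln) — missense.
Codon 4: AAU (Asn) → GAU (Asp) — missense.
Codon 5: UCG (Ser) → UCC (Ser) — synonymous.
Synonymous: 1 of 5.

1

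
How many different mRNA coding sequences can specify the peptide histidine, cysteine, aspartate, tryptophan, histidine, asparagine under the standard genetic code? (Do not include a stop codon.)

32

His: 2 codons.
Cys: 2 codons.
Asp: 2 codons.
Trp: 1 codon.
His: 2 codons.
Asn: 2 codons.
2 × 2 × 2 × 1 × 2 × 2 = 32.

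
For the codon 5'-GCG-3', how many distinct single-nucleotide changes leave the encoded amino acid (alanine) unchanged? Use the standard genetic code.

Position 1: none → 0 synonymous.
Position 2: none → 0 synonymous.
Position 3: GCU, GCC, GCA → 3 synonymous.
Total: 0 + 0 + 3 = 3.

3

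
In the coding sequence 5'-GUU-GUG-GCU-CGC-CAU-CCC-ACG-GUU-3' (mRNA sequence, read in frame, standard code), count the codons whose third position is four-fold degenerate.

Codon 1 GUU (Val): third position 4-fold.
Codon 2 GUG (Val): third position 4-fold.
Codon 3 GCU (Ala): third position 4-fold.
Codon 4 CGC (Arg): third position 4-fold.
Codon 5 CAU (His): third position 2-fold.
Codon 6 CCC (Pro): third position 4-fold.
Codon 7 ACG (Thr): third position 4-fold.
Codon 8 GUU (Val): third position 4-fold.
Four-fold degenerate third positions: 7.

7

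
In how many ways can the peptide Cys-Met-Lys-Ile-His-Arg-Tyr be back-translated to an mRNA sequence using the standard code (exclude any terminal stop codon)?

288

Cys: 2 codons.
Met: 1 codon.
Lys: 2 codons.
Ile: 3 codons.
His: 2 codons.
Arg: 6 codons.
Tyr: 2 codons.
2 × 1 × 2 × 3 × 2 × 6 × 2 = 288.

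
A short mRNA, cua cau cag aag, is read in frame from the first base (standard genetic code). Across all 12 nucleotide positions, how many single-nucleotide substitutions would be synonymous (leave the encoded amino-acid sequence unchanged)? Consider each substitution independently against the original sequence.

7

Codon 1 (CUA, Leu): 4 synonymous substitutions.
Codon 2 (CAU, His): 1 synonymous substitution.
Codon 3 (CAG, Gln): 1 synonymous substitution.
Codon 4 (AAG, Lys): 1 synonymous substitution.
Total: 4 + 1 + 1 + 1 = 7.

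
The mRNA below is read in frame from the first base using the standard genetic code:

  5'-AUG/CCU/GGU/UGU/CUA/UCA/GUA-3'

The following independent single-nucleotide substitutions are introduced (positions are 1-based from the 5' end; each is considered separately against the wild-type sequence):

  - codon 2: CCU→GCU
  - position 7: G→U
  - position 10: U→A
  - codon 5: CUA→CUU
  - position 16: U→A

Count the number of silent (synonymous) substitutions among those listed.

Codon 2: CCU (Pro) → GCU (Ala) — missense.
Codon 3: GGU (Gly) → UGU (Cys) — missense.
Codon 4: UGU (Cys) → AGU (Ser) — missense.
Codon 5: CUA (Leu) → CUU (Leu) — synonymous.
Codon 6: UCA (Ser) → ACA (Thr) — missense.
Synonymous: 1 of 5.

1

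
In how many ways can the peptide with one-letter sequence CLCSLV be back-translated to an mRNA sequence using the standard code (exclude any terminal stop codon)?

Cys: 2 codons.
Leu: 6 codons.
Cys: 2 codons.
Ser: 6 codons.
Leu: 6 codons.
Val: 4 codons.
2 × 6 × 2 × 6 × 6 × 4 = 3456.

3456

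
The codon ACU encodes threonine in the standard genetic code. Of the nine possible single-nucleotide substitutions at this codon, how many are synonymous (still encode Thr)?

Position 1: none → 0 synonymous.
Position 2: none → 0 synonymous.
Position 3: ACC, ACA, ACG → 3 synonymous.
Total: 0 + 0 + 3 = 3.

3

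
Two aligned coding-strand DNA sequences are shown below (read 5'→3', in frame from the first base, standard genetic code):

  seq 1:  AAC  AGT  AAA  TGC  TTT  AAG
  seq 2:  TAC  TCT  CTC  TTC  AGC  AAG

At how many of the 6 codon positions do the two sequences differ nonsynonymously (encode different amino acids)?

Codon 1: AAC Asn / TAC Tyr — nonsynonymous.
Codon 2: AGT Ser / TCT Ser — synonymous.
Codon 3: AAA Lys / CTC Leu — nonsynonymous.
Codon 4: TGC Cys / TTC Phe — nonsynonymous.
Codon 5: TTT Phe / AGC Ser — nonsynonymous.
Codon 6: AAG Lys / AAG Lys — identical.
Nonsynonymous differences: 4.

4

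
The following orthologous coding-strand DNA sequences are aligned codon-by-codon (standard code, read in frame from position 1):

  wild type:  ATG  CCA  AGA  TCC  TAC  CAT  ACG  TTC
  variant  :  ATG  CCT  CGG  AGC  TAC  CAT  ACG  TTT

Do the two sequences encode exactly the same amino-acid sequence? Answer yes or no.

yes

Codon 1: ATG Met / ATG Met — identical.
Codon 2: CCA Pro / CCT Pro — synonymous.
Codon 3: AGA Arg / CGG Arg — synonymous.
Codon 4: TCC Ser / AGC Ser — synonymous.
Codon 5: TAC Tyr / TAC Tyr — identical.
Codon 6: CAT His / CAT His — identical.
Codon 7: ACG Thr / ACG Thr — identical.
Codon 8: TTC Phe / TTT Phe — synonymous.
Nonsynonymous differences: 0 → same protein.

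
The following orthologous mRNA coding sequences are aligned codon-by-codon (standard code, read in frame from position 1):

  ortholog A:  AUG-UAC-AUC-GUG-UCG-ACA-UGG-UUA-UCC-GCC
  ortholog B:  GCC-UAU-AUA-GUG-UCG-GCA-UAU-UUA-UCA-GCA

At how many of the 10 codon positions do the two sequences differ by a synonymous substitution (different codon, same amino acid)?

Codon 1: AUG Met / GCC Ala — nonsynonymous.
Codon 2: UAC Tyr / UAU Tyr — synonymous.
Codon 3: AUC Ile / AUA Ile — synonymous.
Codon 4: GUG Val / GUG Val — identical.
Codon 5: UCG Ser / UCG Ser — identical.
Codon 6: ACA Thr / GCA Ala — nonsynonymous.
Codon 7: UGG Trp / UAU Tyr — nonsynonymous.
Codon 8: UUA Leu / UUA Leu — identical.
Codon 9: UCC Ser / UCA Ser — synonymous.
Codon 10: GCC Ala / GCA Ala — synonymous.
Synonymous differences: 4.

4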